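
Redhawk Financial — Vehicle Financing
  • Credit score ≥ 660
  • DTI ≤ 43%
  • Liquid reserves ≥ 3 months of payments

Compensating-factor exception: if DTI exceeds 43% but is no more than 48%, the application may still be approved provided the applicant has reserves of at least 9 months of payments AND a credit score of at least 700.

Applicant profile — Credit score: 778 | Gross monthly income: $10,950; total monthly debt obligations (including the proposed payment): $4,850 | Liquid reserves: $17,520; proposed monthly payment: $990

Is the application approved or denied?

Credit score 778 ≥ 660 (meets base)
DTI = 4,850/10,950 = 44.3% > 43% — standard DTI limit exceeded.
Reserves: 17,520 ÷ 990 = 17.7 months (meets 3-month minimum)
DTI 44.3% is within the 43%–48% exception band; checking compensating factors.
Override check — reserves: 17.7 mo (ok); score: 778 (ok).
Both override conditions satisfied; DTI exception granted.

Approved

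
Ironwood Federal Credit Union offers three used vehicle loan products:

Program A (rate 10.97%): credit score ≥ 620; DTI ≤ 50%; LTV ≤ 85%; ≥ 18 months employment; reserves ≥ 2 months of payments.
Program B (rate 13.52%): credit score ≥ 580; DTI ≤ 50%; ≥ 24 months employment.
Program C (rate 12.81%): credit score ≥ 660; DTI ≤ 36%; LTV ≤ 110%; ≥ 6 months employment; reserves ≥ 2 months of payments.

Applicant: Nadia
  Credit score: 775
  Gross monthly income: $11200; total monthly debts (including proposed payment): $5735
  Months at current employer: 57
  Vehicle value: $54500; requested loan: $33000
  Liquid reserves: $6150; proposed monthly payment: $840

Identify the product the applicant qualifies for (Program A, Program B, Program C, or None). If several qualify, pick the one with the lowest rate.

DTI = 5,735/11,200 = 51.2%.
LTV = 33,000/54,500 = 60.6%.
Reserves = 6,150/840 = 7.3 months.
Program A: score 775 ≥ 620; DTI 51.2% > 50%; LTV 60.6% ≤ 85%; employment 57 ≥ 18 mo; reserves 7.3 ≥ 2 mo → does not qualify.
Program B: score 775 ≥ 580; DTI 51.2% > 50%; employment 57 ≥ 24 mo → does not qualify.
Program C: score 775 ≥ 660; DTI 51.2% > 36%; LTV 60.6% ≤ 110%; employment 57 ≥ 6 mo; reserves 7.3 ≥ 2 mo → does not qualify.

None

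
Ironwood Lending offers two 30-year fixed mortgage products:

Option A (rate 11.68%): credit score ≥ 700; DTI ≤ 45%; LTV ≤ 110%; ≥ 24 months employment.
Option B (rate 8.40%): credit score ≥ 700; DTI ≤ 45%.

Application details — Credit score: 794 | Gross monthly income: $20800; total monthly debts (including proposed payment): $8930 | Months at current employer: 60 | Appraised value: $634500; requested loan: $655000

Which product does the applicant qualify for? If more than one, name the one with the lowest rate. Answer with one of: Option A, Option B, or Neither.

DTI = 8,930/20,800 = 42.9%.
LTV = 655,000/634,500 = 103.2%.
Option A: score 794 ≥ 700; DTI 42.9% ≤ 45%; LTV 103.2% ≤ 110%; employment 60 ≥ 24 mo → qualifies.
Option B: score 794 ≥ 700; DTI 42.9% ≤ 45% → qualifies.
Qualifying: Option A, Option B. Lowest rate is 8.40% → Option B.

Option B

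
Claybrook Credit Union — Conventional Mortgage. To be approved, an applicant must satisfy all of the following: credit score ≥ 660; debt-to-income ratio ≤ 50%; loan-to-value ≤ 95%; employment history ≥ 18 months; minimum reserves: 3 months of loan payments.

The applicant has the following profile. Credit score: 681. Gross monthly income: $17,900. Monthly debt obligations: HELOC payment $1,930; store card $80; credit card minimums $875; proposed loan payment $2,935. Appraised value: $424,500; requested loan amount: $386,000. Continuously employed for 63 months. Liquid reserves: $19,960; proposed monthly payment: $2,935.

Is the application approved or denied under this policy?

Credit score 681 ≥ 660 (meets)
Total monthly debts = (1,930 + 80 + 875 + 2,935) = 5,820. DTI: 5,820 ÷ 17,900 = 32.5%, within the 50% cap
LTV = 386,000/424,500 = 90.9% ≤ 95%
Employment 63 ≥ 18 months
Reserves = 19,960/2,935 = 6.8 months ≥ 3
All criteria satisfied.

Approved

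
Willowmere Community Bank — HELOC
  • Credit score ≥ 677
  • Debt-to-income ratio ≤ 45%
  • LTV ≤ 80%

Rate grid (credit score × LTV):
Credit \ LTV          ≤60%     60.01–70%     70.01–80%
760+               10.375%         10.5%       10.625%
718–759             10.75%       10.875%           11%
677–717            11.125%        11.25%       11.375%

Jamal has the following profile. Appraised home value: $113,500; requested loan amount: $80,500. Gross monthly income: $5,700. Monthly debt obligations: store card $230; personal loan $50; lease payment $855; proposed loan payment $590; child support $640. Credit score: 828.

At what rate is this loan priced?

10.625%

Credit score 828 ≥ 677; Total monthly debts = (230 + 50 + 855 + 590 + 640) = 2,365. DTI = 2,365/5,700 = 41.5% ≤ 45%
LTV = 80,500/113,500 = 70.9% ≤ 80%
Credit 828 → row 760+; LTV 70.9% → column 70.01–80%. Grid cell → 10.625%.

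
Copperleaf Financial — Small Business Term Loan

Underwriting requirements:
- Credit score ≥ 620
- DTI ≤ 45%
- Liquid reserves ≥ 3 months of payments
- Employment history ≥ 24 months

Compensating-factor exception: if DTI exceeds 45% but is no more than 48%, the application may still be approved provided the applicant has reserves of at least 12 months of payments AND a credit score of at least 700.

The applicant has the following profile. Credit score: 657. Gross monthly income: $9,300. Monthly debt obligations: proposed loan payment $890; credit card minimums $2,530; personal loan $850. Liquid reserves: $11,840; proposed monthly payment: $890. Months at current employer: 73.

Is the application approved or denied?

Denied

Credit score 657 ≥ 620 (meets base)
Total debts = (890 + 2,530 + 850) = 4,270. DTI = 4,270/9,300 = 45.9% > 45% — standard DTI limit exceeded.
Liquid reserves cover 11,840/890 = 13.3 months — ≥ 3 required
Employment 73 ≥ 24 months
45.9% falls in the override range (45%–48%), so the compensating-factor test applies.
Override check — reserves: 13.3 mo (ok); score: 657 (below 700).
Compensating-factor requirement not fully met.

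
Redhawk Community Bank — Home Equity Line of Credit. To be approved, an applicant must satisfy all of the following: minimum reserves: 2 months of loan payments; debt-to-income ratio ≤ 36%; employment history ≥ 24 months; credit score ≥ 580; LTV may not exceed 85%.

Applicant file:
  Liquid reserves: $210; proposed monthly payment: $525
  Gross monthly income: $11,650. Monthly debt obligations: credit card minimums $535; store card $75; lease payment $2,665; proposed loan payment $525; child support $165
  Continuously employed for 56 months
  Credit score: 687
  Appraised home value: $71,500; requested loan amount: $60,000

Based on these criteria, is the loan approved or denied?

Denied

Reserves = 210/525 = 0.4 months < 2
Total monthly debts = (535 + 75 + 2,665 + 525 + 165) = 3,965. DTI: 3,965 ÷ 11,650 = 34%, within the 36% cap
Employment 56 ≥ 24 months
Credit score 687 ≥ 580 (meets)
Loan-to-value = 60,000/71,500 = 83.9% — pass (85% max)
Fails on reserves.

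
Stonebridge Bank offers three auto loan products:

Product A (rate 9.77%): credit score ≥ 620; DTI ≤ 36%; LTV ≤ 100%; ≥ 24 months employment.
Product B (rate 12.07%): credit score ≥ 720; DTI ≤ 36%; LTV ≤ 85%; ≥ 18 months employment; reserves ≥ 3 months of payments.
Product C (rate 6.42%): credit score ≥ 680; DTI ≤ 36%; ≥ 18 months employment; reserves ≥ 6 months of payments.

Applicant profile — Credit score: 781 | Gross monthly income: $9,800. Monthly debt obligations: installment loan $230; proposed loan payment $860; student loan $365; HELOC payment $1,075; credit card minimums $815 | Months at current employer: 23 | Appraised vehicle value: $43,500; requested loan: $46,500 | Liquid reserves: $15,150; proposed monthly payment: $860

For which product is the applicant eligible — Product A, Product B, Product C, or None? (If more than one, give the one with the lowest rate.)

Product C

Total debts = (230 + 860 + 365 + 1,075 + 815) = 3,345; DTI = 3,345/9,800 = 34.1%.
LTV = 46,500/43,500 = 106.9%.
Reserves = 15,150/860 = 17.6 months.
Product A: score 781 ≥ 620; DTI 34.1% ≤ 36%; LTV 106.9% > 100%; employment 23 < 24 mo → does not qualify.
Product B: score 781 ≥ 720; DTI 34.1% ≤ 36%; LTV 106.9% > 85%; employment 23 ≥ 18 mo; reserves 17.6 ≥ 3 mo → does not qualify.
Product C: score 781 ≥ 680; DTI 34.1% ≤ 36%; employment 23 ≥ 18 mo; reserves 17.6 ≥ 6 mo → qualifies.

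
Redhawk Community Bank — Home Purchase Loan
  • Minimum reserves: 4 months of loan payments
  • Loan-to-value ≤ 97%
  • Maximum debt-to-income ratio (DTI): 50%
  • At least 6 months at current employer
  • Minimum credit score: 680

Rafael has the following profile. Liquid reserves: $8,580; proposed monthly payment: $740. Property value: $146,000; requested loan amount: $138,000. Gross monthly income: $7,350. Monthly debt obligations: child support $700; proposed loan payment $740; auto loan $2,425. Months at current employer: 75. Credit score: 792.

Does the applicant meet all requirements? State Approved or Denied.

Denied

Reserves: 8,580 ÷ 740 = 11.6 months (meets 4-month minimum)
LTV = 138,000/146,000 = 94.5% ≤ 97%
Total monthly debts = (700 + 740 + 2,425) = 3,865. Debt-to-income = 3,865/7,350 = 52.6% — over 50% limit
Employment 75 ≥ 6 months
Credit score 792 ≥ 680 (meets)
Fails on DTI.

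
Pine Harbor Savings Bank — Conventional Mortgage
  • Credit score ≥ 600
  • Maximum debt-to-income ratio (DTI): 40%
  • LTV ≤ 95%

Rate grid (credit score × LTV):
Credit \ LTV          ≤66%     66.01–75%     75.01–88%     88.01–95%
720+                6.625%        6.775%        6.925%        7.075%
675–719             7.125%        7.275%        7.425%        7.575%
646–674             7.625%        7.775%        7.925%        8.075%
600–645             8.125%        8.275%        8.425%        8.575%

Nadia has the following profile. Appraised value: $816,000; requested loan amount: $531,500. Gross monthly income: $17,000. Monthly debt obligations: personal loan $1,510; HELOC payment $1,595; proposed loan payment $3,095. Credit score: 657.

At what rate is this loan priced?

Credit score 657 ≥ 600; Total monthly debts = (1,510 + 1,595 + 3,095) = 6,200. DTI = 6,200/17,000 = 36.5% ≤ 40%
Loan-to-value = 531,500/816,000 = 65.1% — pass (95% max)
Credit 657 → row 646–674; LTV 65.1% → column ≤66%. Grid cell → 7.625%.

7.625%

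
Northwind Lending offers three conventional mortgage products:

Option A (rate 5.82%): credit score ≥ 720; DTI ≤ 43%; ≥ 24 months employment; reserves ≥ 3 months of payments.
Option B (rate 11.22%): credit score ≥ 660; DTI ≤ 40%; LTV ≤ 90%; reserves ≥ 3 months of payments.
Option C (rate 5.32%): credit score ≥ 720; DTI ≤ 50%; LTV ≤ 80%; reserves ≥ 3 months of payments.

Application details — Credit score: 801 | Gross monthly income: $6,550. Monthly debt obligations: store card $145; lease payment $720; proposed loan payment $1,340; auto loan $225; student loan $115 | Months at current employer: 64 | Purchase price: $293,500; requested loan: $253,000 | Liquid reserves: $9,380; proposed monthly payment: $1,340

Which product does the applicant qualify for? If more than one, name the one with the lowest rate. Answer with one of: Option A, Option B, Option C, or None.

Total debts = (145 + 720 + 1,340 + 225 + 115) = 2,545; DTI = 2,545/6,550 = 38.9%.
LTV = 253,000/293,500 = 86.2%.
Reserves = 9,380/1,340 = 7.0 months.
Option A: score 801 ≥ 720; DTI 38.9% ≤ 43%; employment 64 ≥ 24 mo; reserves 7.0 ≥ 3 mo → qualifies.
Option B: score 801 ≥ 660; DTI 38.9% ≤ 40%; LTV 86.2% ≤ 90%; reserves 7.0 ≥ 3 mo → qualifies.
Option C: score 801 ≥ 720; DTI 38.9% ≤ 50%; LTV 86.2% > 80%; reserves 7.0 ≥ 3 mo → does not qualify.
Qualifying: Option A, Option B. Lowest rate is 5.82% → Option A.

Option A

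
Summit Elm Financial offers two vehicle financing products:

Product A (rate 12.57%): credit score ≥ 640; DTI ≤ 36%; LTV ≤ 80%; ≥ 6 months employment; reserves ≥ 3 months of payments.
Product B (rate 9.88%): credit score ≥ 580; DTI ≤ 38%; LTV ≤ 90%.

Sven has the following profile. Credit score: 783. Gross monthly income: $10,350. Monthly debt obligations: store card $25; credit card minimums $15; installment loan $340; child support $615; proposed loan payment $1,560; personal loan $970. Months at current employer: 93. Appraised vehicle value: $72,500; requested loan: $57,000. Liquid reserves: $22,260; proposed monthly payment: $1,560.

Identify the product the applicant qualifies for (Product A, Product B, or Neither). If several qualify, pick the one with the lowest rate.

Product B

Total debts = (25 + 15 + 340 + 615 + 1,560 + 970) = 3,525; DTI = 3,525/10,350 = 34.1%.
LTV = 57,000/72,500 = 78.6%.
Reserves = 22,260/1,560 = 14.3 months.
Product A: score 783 ≥ 640; DTI 34.1% ≤ 36%; LTV 78.6% ≤ 80%; employment 93 ≥ 6 mo; reserves 14.3 ≥ 3 mo → qualifies.
Product B: score 783 ≥ 580; DTI 34.1% ≤ 38%; LTV 78.6% ≤ 90% → qualifies.
Qualifying: Product A, Product B. Lowest rate is 9.88% → Product B.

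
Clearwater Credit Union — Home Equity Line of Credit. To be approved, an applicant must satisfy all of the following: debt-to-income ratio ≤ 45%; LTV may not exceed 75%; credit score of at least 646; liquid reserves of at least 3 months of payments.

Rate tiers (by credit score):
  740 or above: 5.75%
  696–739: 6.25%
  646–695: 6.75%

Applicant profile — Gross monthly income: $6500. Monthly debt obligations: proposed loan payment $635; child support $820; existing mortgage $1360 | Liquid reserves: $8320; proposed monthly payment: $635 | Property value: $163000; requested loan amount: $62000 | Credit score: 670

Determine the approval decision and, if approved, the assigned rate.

Approved at 6.75%

Credit score 670 ≥ 646 (meets minimum)
Total monthly debts = (635 + 820 + 1,360) = 2,815. DTI: 2,815 ÷ 6,500 = 43.3%, within the 45% cap
Liquid reserves cover 8,320/635 = 13.1 months — ≥ 3 required
LTV: 62,000 ÷ 163,000 = 38%, within 75% cap
All requirements met. Score 670 falls in the 646–695 tier → 6.75%.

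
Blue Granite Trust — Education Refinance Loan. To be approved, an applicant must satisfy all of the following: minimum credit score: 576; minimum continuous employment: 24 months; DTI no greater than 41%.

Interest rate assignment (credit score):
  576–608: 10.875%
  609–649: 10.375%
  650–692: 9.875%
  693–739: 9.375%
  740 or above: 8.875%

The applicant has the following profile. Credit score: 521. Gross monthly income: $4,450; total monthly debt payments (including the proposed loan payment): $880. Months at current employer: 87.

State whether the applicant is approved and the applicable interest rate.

Denied

Credit score 521 < 576 (below minimum)
Debt-to-income = 880/4,450 = 19.8% — meets 41% limit
Employment 87 ≥ 24 months
Not all requirements met → denied.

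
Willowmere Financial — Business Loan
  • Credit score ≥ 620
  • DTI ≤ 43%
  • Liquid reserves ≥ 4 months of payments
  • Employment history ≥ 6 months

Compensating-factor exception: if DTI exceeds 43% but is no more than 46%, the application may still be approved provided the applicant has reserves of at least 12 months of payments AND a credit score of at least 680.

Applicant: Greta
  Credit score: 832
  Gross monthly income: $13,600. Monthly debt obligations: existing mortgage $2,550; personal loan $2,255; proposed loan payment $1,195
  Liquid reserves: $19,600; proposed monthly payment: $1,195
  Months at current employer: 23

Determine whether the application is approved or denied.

Credit score 832 ≥ 620 (meets base)
Total debts = (2,550 + 2,255 + 1,195) = 6,000. DTI: 6,000 ÷ 13,600 = 44.1%, over the 43% base limit.
Reserves: 19,600 ÷ 1,195 = 16.4 months (meets 4-month minimum)
Employment 23 ≥ 6 months
DTI 44.1% is within the 43%–46% exception band; checking compensating factors.
Reserves 16.4 ≥ 12 months; credit score 832 ≥ 680.
Both compensating conditions met → exception applies.

Approved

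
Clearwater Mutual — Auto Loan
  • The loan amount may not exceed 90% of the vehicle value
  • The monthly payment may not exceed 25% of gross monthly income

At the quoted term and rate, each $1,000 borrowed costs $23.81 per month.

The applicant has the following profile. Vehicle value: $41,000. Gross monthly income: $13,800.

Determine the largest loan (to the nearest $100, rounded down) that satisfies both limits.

Payment cap: 25% × $13,800 = $3,450/month.
At $23.81 per $1,000, that supports 3,450/23.81 × 1,000 ≈ $144,897 → $144,800.
LTV cap: 90% × $41,000 = $36,900 → $36,900.
Binding constraint: loan-to-value.

$36,900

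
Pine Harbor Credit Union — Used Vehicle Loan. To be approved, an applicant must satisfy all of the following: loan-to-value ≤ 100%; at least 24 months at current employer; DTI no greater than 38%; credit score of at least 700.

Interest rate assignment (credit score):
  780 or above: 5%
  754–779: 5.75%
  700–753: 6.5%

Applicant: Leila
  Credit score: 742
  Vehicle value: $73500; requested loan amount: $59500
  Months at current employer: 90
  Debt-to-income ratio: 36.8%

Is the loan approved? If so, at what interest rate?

Approved at 6.5%

Credit score 742 ≥ 700 (meets minimum)
LTV: 59,500 ÷ 73,500 = 81%, within 100% cap
Debt-to-income 36.8% vs 38% cap — pass
Employment 90 ≥ 24 months
All requirements met. Score 742 falls in the 700–753 tier → 6.5%.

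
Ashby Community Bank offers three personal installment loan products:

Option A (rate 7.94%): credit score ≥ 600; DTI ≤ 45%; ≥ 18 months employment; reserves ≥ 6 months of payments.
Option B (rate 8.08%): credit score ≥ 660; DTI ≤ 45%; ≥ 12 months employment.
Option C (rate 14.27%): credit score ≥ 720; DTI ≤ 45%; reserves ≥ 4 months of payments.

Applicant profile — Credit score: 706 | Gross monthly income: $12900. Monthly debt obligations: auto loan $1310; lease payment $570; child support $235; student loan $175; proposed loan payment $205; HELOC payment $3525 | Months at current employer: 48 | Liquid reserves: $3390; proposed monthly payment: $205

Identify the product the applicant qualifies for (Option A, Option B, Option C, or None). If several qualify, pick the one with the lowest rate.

None

Total debts = (1,310 + 570 + 235 + 175 + 205 + 3,525) = 6,020; DTI = 6,020/12,900 = 46.7%.
Reserves = 3,390/205 = 16.5 months.
Option A: score 706 ≥ 600; DTI 46.7% > 45%; employment 48 ≥ 18 mo; reserves 16.5 ≥ 6 mo → does not qualify.
Option B: score 706 ≥ 660; DTI 46.7% > 45%; employment 48 ≥ 12 mo → does not qualify.
Option C: score 706 < 720; DTI 46.7% > 45%; reserves 16.5 ≥ 4 mo → does not qualify.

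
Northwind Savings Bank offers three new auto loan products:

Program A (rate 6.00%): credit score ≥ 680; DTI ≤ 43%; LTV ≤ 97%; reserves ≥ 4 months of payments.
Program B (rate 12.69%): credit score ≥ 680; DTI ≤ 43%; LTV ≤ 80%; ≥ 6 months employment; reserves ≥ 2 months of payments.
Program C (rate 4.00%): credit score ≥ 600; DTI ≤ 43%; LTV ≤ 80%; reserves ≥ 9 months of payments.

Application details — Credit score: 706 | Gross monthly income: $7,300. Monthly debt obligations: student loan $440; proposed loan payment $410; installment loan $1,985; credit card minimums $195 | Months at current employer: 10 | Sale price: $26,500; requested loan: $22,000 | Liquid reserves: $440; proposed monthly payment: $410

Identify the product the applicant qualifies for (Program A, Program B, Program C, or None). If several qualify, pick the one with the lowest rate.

None

Total debts = (440 + 410 + 1,985 + 195) = 3,030; DTI = 3,030/7,300 = 41.5%.
LTV = 22,000/26,500 = 83%.
Reserves = 440/410 = 1.1 months.
Program A: score 706 ≥ 680; DTI 41.5% ≤ 43%; LTV 83% ≤ 97%; reserves 1.1 < 4 mo → does not qualify.
Program B: score 706 ≥ 680; DTI 41.5% ≤ 43%; LTV 83% > 80%; employment 10 ≥ 6 mo; reserves 1.1 < 2 mo → does not qualify.
Program C: score 706 ≥ 600; DTI 41.5% ≤ 43%; LTV 83% > 80%; reserves 1.1 < 9 mo → does not qualify.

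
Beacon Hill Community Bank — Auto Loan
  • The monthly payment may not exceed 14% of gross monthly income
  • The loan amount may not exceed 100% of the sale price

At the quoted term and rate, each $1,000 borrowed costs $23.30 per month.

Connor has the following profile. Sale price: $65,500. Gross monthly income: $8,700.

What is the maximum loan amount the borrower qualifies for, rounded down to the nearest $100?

$52,200

Payment cap: 14% × $8,700 = $1,218/month.
At $23.30 per $1,000, that supports 1,218/23.30 × 1,000 ≈ $52,274 → $52,200.
LTV cap: 100% × $65,500 = $65,500 → $65,500.
Binding constraint: payment-to-income.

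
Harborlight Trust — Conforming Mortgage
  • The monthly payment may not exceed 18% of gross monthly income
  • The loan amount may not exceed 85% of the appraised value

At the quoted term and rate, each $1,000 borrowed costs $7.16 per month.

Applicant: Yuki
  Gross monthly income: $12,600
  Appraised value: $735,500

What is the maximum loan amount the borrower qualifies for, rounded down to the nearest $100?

$316,700

Payment cap: 18% × $12,600 = $2,268/month.
At $7.16 per $1,000, that supports 2,268/7.16 × 1,000 ≈ $316,759 → $316,700.
LTV cap: 85% × $735,500 = $625,175 → $625,100.
Binding constraint: payment-to-income.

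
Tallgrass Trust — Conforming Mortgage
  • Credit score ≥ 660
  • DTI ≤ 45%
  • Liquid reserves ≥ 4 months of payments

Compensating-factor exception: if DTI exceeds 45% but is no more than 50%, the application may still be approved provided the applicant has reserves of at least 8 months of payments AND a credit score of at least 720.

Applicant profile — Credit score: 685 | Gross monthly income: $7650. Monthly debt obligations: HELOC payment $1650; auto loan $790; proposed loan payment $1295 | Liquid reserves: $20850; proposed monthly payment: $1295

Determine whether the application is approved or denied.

Credit score 685 ≥ 660 (meets base)
Total debts = (1,650 + 790 + 1,295) = 3,735. DTI: 3,735 ÷ 7,650 = 48.8%, over the 45% base limit.
Reserves: 20,850 ÷ 1,295 = 16.1 months (meets 4-month minimum)
DTI 48.8% is within the 45%–50% exception band; checking compensating factors.
Reserves 16.1 ≥ 8 months; credit score 685 < 720.
Compensating-factor requirement not fully met.

Denied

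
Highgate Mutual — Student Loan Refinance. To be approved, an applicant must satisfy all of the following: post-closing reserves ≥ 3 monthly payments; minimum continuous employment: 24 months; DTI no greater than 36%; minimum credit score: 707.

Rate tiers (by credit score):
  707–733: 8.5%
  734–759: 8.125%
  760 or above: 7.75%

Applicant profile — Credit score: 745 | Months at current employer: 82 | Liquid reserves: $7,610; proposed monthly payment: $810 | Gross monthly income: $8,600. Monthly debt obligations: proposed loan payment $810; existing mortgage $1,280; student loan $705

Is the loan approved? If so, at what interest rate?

Approved at 8.125%

Credit score 745 ≥ 707 (meets minimum)
Reserves = 7,610/810 = 9.4 months ≥ 3
Total monthly debts = (810 + 1,280 + 705) = 2,795. DTI: 2,795 ÷ 8,600 = 32.5%, within the 36% cap
Employment 82 ≥ 24 months
All requirements met. Score 745 falls in the 734–759 tier → 8.125%.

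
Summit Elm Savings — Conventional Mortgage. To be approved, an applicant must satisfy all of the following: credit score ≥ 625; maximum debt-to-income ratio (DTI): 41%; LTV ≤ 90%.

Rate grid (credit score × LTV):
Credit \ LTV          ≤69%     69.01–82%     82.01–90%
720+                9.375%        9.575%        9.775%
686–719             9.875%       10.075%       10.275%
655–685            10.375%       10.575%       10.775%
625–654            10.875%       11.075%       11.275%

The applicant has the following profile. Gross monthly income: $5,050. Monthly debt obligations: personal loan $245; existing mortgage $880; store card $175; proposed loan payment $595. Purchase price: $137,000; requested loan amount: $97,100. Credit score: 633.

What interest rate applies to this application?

11.075%

Credit score 633 ≥ 625; Total monthly debts = (245 + 880 + 175 + 595) = 1,895. DTI = 1,895/5,050 = 37.5% ≤ 41%
LTV: 97,100 ÷ 137,000 = 70.9%, within 90% cap
Score 633 is in the 625–654 band; LTV 70.9% is in the 69.01–82% band → 11.075%.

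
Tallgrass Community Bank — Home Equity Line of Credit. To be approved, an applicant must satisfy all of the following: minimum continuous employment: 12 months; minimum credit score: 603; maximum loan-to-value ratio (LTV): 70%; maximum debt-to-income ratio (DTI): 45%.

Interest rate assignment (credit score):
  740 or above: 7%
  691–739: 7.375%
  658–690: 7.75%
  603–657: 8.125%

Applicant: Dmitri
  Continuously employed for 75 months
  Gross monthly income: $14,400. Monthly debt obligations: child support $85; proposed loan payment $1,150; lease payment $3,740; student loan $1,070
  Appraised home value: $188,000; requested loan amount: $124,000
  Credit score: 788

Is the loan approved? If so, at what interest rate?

Approved at 7%

Credit score 788 ≥ 603 (meets minimum)
Loan-to-value = 124,000/188,000 = 66% — pass (70% max)
Employment 75 ≥ 12 months
Total monthly debts = (85 + 1,150 + 3,740 + 1,070) = 6,045. DTI = 6,045/14,400 = 42% ≤ 45%
All requirements met. Score 788 falls in the 740 or above tier → 7%.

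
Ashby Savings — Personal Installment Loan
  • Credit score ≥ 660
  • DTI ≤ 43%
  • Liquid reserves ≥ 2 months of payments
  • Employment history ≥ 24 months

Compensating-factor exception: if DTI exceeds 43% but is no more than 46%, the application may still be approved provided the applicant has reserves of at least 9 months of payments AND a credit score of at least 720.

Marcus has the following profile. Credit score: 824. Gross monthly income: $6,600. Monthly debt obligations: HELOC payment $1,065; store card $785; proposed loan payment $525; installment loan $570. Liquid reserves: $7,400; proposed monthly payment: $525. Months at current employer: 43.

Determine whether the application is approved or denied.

Approved

Credit score 824 ≥ 660 (meets base)
Total debts = (1,065 + 785 + 525 + 570) = 2,945. DTI = 2,945/6,600 = 44.6% > 43% — standard DTI limit exceeded.
Liquid reserves cover 7,400/525 = 14.1 months — ≥ 2 required
Employment 43 ≥ 24 months
44.6% falls in the override range (43%–46%), so the compensating-factor test applies.
Override check — reserves: 14.1 mo (ok); score: 824 (ok).
Both override conditions satisfied; DTI exception granted.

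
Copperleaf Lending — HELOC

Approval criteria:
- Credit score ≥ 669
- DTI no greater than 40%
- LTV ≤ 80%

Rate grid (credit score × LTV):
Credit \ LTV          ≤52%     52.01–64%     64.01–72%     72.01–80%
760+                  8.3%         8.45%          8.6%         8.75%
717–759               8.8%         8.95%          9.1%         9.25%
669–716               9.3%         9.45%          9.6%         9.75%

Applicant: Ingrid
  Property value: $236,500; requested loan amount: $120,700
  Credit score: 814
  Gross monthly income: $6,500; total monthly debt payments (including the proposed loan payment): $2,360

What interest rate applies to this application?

Credit score 814 ≥ 669; DTI = 2,360/6,500 = 36.3% ≤ 40%
LTV = 120,700/236,500 = 51% ≤ 80%
Row: 814 falls in 760+. Column: 51% falls in ≤52%. Rate = 8.3%.

8.3%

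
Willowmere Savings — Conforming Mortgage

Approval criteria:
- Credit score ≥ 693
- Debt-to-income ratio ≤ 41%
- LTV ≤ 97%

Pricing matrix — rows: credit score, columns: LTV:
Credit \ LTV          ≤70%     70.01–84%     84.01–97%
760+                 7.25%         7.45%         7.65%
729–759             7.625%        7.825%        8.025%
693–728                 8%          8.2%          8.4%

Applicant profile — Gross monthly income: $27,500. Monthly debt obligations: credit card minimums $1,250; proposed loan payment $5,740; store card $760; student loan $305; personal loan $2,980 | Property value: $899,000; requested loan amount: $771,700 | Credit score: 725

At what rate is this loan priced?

8.4%

Credit score 725 ≥ 693; Total monthly debts = (1,250 + 5,740 + 760 + 305 + 2,980) = 11,035. Debt-to-income = 11,035/27,500 = 40.1% — meets 41% limit
LTV: 771,700 ÷ 899,000 = 85.8%, within 97% cap
Credit 725 → row 693–728; LTV 85.8% → column 84.01–97%. Grid cell → 8.4%.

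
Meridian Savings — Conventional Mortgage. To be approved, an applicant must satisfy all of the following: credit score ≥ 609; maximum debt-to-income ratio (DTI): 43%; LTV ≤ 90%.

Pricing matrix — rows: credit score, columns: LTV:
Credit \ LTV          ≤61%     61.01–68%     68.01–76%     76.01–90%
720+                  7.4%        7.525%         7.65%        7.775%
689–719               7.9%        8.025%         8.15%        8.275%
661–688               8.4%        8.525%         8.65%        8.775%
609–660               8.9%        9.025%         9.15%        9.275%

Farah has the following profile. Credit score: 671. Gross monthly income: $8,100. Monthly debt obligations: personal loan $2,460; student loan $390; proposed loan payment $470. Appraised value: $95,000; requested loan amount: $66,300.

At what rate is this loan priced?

Credit score 671 ≥ 609; Total monthly debts = (2,460 + 390 + 470) = 3,320. Debt-to-income = 3,320/8,100 = 41% — meets 43% limit
Loan-to-value = 66,300/95,000 = 69.8% — pass (90% max)
Credit 671 → row 661–688; LTV 69.8% → column 68.01–76%. Grid cell → 8.65%.

8.65%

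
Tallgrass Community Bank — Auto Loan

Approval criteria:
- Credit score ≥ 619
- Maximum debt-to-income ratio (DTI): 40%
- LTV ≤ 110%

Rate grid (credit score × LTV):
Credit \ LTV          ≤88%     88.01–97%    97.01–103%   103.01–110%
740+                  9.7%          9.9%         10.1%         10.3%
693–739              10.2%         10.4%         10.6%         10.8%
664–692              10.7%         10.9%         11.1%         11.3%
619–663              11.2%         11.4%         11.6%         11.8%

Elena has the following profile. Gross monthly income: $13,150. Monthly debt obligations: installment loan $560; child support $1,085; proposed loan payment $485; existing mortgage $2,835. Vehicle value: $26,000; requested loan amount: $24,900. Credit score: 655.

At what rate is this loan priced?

11.4%

Credit score 655 ≥ 619; Total monthly debts = (560 + 1,085 + 485 + 2,835) = 4,965. DTI = 4,965/13,150 = 37.8% ≤ 40%
LTV: 24,900 ÷ 26,000 = 95.8%, within 110% cap
Row: 655 falls in 619–663. Column: 95.8% falls in 88.01–97%. Rate = 11.4%.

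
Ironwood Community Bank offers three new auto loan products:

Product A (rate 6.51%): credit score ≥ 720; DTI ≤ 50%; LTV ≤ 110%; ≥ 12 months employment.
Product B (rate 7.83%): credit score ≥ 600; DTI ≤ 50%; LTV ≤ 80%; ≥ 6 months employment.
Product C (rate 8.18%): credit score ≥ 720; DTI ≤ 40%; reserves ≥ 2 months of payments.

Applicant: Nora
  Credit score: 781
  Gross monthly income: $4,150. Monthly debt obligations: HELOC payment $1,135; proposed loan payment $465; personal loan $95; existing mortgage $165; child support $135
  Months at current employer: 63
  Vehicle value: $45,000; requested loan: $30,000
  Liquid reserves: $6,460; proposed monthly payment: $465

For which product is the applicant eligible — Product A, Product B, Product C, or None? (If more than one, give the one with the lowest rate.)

Total debts = (1,135 + 465 + 95 + 165 + 135) = 1,995; DTI = 1,995/4,150 = 48.1%.
LTV = 30,000/45,000 = 66.7%.
Reserves = 6,460/465 = 13.9 months.
Product A: score 781 ≥ 720; DTI 48.1% ≤ 50%; LTV 66.7% ≤ 110%; employment 63 ≥ 12 mo → qualifies.
Product B: score 781 ≥ 600; DTI 48.1% ≤ 50%; LTV 66.7% ≤ 80%; employment 63 ≥ 6 mo → qualifies.
Product C: score 781 ≥ 720; DTI 48.1% > 40%; reserves 13.9 ≥ 2 mo → does not qualify.
Qualifying: Product A, Product B. Lowest rate is 6.51% → Product A.

Product A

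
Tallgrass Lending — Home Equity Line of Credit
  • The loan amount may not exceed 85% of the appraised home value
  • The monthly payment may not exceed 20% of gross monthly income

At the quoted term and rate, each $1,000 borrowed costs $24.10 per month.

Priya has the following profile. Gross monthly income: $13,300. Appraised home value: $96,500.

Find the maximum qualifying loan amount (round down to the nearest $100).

$82,000

Payment cap: 20% × $13,300 = $2,660/month.
At $24.10 per $1,000, that supports 2,660/24.10 × 1,000 ≈ $110,373 → $110,300.
LTV cap: 85% × $96,500 = $82,025 → $82,000.
Binding constraint: loan-to-value.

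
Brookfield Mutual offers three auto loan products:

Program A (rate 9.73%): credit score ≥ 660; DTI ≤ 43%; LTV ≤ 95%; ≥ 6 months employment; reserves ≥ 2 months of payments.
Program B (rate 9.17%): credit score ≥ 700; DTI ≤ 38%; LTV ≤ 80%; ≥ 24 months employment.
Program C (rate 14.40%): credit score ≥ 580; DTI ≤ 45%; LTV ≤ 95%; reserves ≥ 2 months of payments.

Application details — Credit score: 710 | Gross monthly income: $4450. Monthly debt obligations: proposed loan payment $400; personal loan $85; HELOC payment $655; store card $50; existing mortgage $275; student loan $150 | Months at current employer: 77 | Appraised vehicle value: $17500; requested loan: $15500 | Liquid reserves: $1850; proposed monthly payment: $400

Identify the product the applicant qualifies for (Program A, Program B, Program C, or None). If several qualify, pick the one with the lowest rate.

Program A

Total debts = (400 + 85 + 655 + 50 + 275 + 150) = 1,615; DTI = 1,615/4,450 = 36.3%.
LTV = 15,500/17,500 = 88.6%.
Reserves = 1,850/400 = 4.6 months.
Program A: score 710 ≥ 660; DTI 36.3% ≤ 43%; LTV 88.6% ≤ 95%; employment 77 ≥ 6 mo; reserves 4.6 ≥ 2 mo → qualifies.
Program B: score 710 ≥ 700; DTI 36.3% ≤ 38%; LTV 88.6% > 80%; employment 77 ≥ 24 mo → does not qualify.
Program C: score 710 ≥ 580; DTI 36.3% ≤ 45%; LTV 88.6% ≤ 95%; reserves 4.6 ≥ 2 mo → qualifies.
Qualifying: Program A, Program C. Lowest rate is 9.73% → Program A.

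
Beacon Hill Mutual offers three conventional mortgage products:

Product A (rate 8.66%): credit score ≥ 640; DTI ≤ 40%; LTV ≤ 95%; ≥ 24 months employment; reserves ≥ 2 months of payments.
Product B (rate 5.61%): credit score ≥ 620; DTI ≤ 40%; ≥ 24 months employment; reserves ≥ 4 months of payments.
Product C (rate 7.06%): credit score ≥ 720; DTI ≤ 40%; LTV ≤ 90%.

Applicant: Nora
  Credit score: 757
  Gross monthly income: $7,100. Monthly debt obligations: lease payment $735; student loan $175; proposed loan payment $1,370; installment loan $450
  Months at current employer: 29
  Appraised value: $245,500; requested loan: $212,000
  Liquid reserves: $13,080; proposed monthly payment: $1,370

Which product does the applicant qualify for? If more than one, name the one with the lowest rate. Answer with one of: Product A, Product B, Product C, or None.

Total debts = (735 + 175 + 1,370 + 450) = 2,730; DTI = 2,730/7,100 = 38.5%.
LTV = 212,000/245,500 = 86.4%.
Reserves = 13,080/1,370 = 9.5 months.
Product A: score 757 ≥ 640; DTI 38.5% ≤ 40%; LTV 86.4% ≤ 95%; employment 29 ≥ 24 mo; reserves 9.5 ≥ 2 mo → qualifies.
Product B: score 757 ≥ 620; DTI 38.5% ≤ 40%; employment 29 ≥ 24 mo; reserves 9.5 ≥ 4 mo → qualifies.
Product C: score 757 ≥ 720; DTI 38.5% ≤ 40%; LTV 86.4% ≤ 90% → qualifies.
Qualifying: Product A, Product B, Product C. Lowest rate is 5.61% → Product B.

Product B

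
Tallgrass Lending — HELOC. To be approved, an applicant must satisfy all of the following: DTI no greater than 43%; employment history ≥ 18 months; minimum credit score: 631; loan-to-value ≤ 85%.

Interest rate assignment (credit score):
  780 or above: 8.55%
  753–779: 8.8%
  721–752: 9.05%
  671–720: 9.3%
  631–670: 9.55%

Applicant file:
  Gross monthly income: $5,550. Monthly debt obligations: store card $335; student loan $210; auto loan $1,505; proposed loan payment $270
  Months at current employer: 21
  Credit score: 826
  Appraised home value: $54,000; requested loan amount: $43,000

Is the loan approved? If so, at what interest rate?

Credit score 826 ≥ 631 (meets minimum)
Loan-to-value = 43,000/54,000 = 79.6% — pass (85% max)
Employment 21 ≥ 18 months
Total monthly debts = (335 + 210 + 1,505 + 270) = 2,320. DTI = 2,320/5,550 = 41.8% ≤ 43%
All requirements met. Score 826 falls in the 780 or above tier → 8.55%.

Approved at 8.55%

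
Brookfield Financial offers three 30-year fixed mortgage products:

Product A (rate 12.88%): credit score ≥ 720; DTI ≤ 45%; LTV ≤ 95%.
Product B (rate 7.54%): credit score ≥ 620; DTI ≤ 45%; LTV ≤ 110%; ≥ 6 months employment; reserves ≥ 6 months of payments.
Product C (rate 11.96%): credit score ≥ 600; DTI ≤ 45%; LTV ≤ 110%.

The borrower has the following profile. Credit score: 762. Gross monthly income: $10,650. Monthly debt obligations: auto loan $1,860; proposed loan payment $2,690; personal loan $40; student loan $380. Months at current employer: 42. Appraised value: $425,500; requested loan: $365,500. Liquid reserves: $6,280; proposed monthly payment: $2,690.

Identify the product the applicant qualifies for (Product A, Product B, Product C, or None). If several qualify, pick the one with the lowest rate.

None

Total debts = (1,860 + 2,690 + 40 + 380) = 4,970; DTI = 4,970/10,650 = 46.7%.
LTV = 365,500/425,500 = 85.9%.
Reserves = 6,280/2,690 = 2.3 months.
Product A: score 762 ≥ 720; DTI 46.7% > 45%; LTV 85.9% ≤ 95% → does not qualify.
Product B: score 762 ≥ 620; DTI 46.7% > 45%; LTV 85.9% ≤ 110%; employment 42 ≥ 6 mo; reserves 2.3 < 6 mo → does not qualify.
Product C: score 762 ≥ 600; DTI 46.7% > 45%; LTV 85.9% ≤ 110% → does not qualify.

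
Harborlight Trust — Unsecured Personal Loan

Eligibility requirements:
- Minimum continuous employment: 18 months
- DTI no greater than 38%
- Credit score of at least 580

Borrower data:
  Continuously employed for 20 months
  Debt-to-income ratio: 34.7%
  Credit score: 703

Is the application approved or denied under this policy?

Employment 20 ≥ 18 months
Debt-to-income 34.7% vs 38% cap — pass
Credit score 703 ≥ 580 (meets)
All criteria satisfied.

Approved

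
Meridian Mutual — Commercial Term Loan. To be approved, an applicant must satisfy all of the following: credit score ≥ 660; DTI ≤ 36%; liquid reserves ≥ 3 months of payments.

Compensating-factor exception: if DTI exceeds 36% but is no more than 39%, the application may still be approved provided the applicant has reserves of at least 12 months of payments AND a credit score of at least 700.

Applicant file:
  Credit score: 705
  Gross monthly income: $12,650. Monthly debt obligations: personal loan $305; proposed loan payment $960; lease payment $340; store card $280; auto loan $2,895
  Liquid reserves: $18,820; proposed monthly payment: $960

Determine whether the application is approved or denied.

Approved

Credit score 705 ≥ 660 (meets base)
Total debts = (305 + 960 + 340 + 280 + 2,895) = 4,780. DTI = 4,780/12,650 = 37.8% > 36% — standard DTI limit exceeded.
Reserves: 18,820 ÷ 960 = 19.6 months (meets 3-month minimum)
37.8% falls in the override range (36%–39%), so the compensating-factor test applies.
Reserves 19.6 ≥ 12 months; credit score 705 ≥ 700.
Both compensating conditions met → exception applies.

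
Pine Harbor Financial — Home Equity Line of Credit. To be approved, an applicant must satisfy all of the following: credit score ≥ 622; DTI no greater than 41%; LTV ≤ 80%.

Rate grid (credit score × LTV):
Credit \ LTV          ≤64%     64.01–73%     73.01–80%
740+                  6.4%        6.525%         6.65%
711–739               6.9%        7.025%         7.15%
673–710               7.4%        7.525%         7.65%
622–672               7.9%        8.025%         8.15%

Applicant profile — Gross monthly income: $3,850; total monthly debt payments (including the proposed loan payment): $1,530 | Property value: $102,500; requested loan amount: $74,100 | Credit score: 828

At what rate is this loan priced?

6.525%

Credit score 828 ≥ 622; Debt-to-income = 1,530/3,850 = 39.7% — meets 41% limit
Loan-to-value = 74,100/102,500 = 72.3% — pass (80% max)
Row: 828 falls in 740+. Column: 72.3% falls in 64.01–73%. Rate = 6.525%.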